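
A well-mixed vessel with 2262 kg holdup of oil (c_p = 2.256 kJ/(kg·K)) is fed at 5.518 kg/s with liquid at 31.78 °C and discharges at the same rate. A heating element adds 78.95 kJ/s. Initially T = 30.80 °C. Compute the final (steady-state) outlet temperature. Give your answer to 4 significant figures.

M c_p dT/dt = ṁ c_p (T_in − T) + Q̇.
At steady state dT/dt = 0 ⇒ T_ss = T_in + Q̇/(ṁ c_p) = 31.78 + 78.95/(5.518·2.256) = 38.1221 °C.

38.12 °C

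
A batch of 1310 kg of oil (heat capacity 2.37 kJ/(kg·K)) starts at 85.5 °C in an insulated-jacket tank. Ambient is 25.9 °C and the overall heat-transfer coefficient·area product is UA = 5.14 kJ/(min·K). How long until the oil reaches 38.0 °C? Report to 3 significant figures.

963 min

Unsteady energy balance on the tank contents: M c_p dT/dt = −UA(T − T_amb).
τ = M c_p/UA = 604.03 min; T_ss = T_amb = 25.900 °C.
T(t) = T_ss + (T₀ − T_ss)e^(−t/τ); set T = 38.0:
t = −τ ln[(T − T_ss)/(T₀ − T_ss)] = −604.03 · ln(0.20302) = 963.09 min.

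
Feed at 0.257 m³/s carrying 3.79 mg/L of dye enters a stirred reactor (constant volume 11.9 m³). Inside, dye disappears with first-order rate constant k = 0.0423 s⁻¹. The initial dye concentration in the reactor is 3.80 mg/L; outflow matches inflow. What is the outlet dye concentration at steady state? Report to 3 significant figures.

V dC/dt = Q(C_in − C) − k V C.
Steady state (dC/dt = 0): C_ss = Q C_in/(Q + kV) = C_in/(1 + kV/Q).
C_ss = 0.257·3.79/(0.257 + 0.0423·11.9) = 0.97403/0.76037 = 1.2810 mg/L.

1.28 mg/L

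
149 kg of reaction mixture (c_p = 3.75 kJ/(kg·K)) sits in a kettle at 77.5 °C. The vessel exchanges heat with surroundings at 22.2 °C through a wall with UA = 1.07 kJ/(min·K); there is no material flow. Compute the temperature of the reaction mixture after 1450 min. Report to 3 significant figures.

25.6 °C

Heat balance on the well-mixed liquid: M c_p dT/dt = −UA(T − T_amb).
dT/dt = (T_ss − T)/τ with T_ss = T_amb = 22.200 °C, τ = M c_p/UA = 149·3.75/1.07 = 522.20 min.
Integrating: T(t) = T_ss + (T₀ − T_ss) e^(−t/τ).
T(1450) = 22.200 + (55.300)·0.062241 = 25.642 °C.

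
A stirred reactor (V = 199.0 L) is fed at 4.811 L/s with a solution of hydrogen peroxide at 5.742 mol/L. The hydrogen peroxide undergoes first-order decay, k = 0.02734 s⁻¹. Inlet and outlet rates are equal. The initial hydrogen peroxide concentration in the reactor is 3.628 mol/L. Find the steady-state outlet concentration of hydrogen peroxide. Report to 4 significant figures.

Species balance: V dC/dt = Q C_in − Q C − k V C.
At steady state: 0 = Q C_in − (Q + kV) C_ss, so C_ss = Q C_in/(Q + kV).
C_ss = 4.811·5.742/(4.811 + 0.02734·199.0) = 27.6248/10.2517 = 2.69466 mol/L.

2.695 mol/L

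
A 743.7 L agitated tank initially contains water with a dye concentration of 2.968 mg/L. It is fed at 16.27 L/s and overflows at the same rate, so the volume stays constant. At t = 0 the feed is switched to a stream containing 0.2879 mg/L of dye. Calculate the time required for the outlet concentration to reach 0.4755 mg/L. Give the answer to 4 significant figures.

121.6 s

Accumulation = in − out for the solute gives V dC/dt = Q(C_in − C), so τ = V/Q = 45.7099 s.
C(t) = C_in + (C₀ − C_in) e^(−t/τ). Set C = 0.4755 and solve for t:
e^(−t/τ) = (C − C_in)/(C₀ − C_in) = (0.4755 − 0.2879)/(2.968 − 0.2879) = 0.0699974
t = −τ ln(…) = 45.7099 × 2.65930 = 121.556 s.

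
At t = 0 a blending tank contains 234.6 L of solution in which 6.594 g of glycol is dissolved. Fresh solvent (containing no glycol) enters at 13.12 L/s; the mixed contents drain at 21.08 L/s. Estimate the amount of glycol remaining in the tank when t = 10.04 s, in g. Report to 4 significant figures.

Total volume: dV/dt = Q_in − Q_out = -7.96000 L/s, so V(t) = 234.6 − 7.96000 t and V(10.04) = 154.682 L.
No glycol enters, so dm/dt = −Q_out · (m/V).
Separate: dm/m = −Q_out dt/V(t) ⇒ ln(m/m₀) = −(Q_out/(Q_in−Q_out)) ln(V/V₀).
m = m₀ (V₀/V)^(Q_out/(Q_in−Q_out)) = 6.594 × (234.6/154.682)^(-2.64824) = 2.18832 g.

2.188 g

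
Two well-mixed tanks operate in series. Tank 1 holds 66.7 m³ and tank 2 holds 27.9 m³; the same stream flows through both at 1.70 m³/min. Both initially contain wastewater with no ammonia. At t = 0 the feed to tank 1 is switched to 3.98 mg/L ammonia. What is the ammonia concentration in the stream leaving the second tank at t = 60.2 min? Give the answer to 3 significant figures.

Time constants: τᵢ = Vᵢ/Q for each well-mixed tank.
τ₁ = 66.7/1.70 = 39.235 min; τ₂ = 27.9/1.70 = 16.412 min.
Solving the cascade with C₁(0)=C₂(0)=0 gives C₂(t) = C_in[1 − (τ₁ e^(−t/τ₁) − τ₂ e^(−t/τ₂))/(τ₁ − τ₂)].
At t = 60.2: e^(−t/τ₁) = 0.21560, e^(−t/τ₂) = 0.025525.
C₂ = 3.98·[1 − (39.235·0.21560 − 16.412·0.025525)/(22.824)] = 3.98·0.64772 = 2.5779 mg/L.

2.58 mg/L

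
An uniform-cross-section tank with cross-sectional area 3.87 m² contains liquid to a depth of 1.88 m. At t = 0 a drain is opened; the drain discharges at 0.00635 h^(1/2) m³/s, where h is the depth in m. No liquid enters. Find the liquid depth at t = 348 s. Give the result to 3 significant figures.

A dh/dt = −Q_out = −0.00635 √h.
∫ h^(−1/2) dh = −(0.00635/A) ∫ dt, giving 2√h = 2√h₀ − (0.00635/A) t.
√h = √1.88 − 0.00635·348/(2·3.87) = 1.3711 − 0.28550 = 1.0856.
h = 1.0856² = 1.1786 m.

1.18 m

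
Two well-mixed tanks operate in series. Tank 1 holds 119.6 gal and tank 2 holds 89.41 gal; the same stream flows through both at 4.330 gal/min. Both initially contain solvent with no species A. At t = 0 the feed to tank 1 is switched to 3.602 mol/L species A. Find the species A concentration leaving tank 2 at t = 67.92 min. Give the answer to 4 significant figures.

Species balance on tank i: dCᵢ/dt = (Cᵢ₋₁ − Cᵢ)/τᵢ with τᵢ = Vᵢ/Q.
τ₁ = 119.6/4.330 = 27.6212 min; τ₂ = 89.41/4.330 = 20.6490 min.
Solving the cascade with C₁(0)=C₂(0)=0 gives C₂(t) = C_in[1 − (τ₁ e^(−t/τ₁) − τ₂ e^(−t/τ₂))/(τ₁ − τ₂)].
At t = 67.92: e^(−t/τ₁) = 0.0855224, e^(−t/τ₂) = 0.0372811.
C₂ = 3.602·[1 − (27.6212·0.0855224 − 20.6490·0.0372811)/(6.97229)] = 3.602·0.771607 = 2.77933 mol/L.

2.779 mol/L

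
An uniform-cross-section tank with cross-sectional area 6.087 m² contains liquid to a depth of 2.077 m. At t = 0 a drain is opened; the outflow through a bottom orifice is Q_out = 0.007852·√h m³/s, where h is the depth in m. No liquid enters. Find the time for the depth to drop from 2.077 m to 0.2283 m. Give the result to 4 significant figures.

1494 s

A dh/dt = −Q_out = −0.007852 √h.
∫ h^(−1/2) dh = −(0.007852/A) ∫ dt, giving 2√h = 2√h₀ − (0.007852/A) t.
t = 2A(√h₀ − √h)/0.007852 = 2·6.087·(√2.077 − √0.2283)/0.007852
  = 12.1740 × (1.44118 − 0.477807) / 0.007852 = 1493.64 s.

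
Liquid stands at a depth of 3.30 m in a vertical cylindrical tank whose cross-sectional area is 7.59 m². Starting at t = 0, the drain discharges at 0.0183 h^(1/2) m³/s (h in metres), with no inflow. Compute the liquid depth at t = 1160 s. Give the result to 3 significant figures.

0.175 m

Accumulation of liquid (constant cross-section A): A dh/dt = −0.0183 √h.
Separate and integrate: 2(√h − √h₀) = −(0.0183/A) t.
√h = √3.30 − 0.0183·1160/(2·7.59) = 1.8166 − 1.3984 = 0.41817.
h = 0.41817² = 0.17487 m.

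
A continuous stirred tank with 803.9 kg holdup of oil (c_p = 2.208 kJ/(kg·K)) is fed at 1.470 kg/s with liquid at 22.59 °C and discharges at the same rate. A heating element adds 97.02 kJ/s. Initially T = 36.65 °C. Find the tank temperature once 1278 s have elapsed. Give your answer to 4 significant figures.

First-law balance (no shaft work): M c_p dT/dt = ṁ c_p (T_in − T) + 97.02.
τ = M/ṁ = 546.871 s; T_ss = T_in + Q̇/(ṁ c_p) = 22.59 + 97.02/(1.470·2.208) = 52.4813 °C.
Solution: T(t) = T_ss + (T₀ − T_ss) e^(−t/τ).
T(1278) = 52.4813 + (-15.8313)·e^(−1278/546.871) = 52.4813 + (-15.8313)·0.0966236 = 50.9516 °C.

50.95 °C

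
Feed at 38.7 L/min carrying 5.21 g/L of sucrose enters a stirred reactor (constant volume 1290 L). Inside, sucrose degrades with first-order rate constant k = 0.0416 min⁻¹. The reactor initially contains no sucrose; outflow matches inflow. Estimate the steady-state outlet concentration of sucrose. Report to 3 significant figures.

Species balance: V dC/dt = Q C_in − Q C − k V C.
Steady state (dC/dt = 0): C_ss = Q C_in/(Q + kV) = C_in/(1 + kV/Q).
C_ss = 38.7·5.21/(38.7 + 0.0416·1290) = 201.63/92.364 = 2.1830 g/L.

2.18 g/L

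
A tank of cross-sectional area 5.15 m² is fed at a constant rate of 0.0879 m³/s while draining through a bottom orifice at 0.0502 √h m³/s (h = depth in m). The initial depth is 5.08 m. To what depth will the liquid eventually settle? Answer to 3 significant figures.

3.07 m

Level balance: A dh/dt = 0.0879 − 0.0502 √h. Setting dh/dt = 0:
Q_in = 0.0502 √h_ss ⇒ √h_ss = 0.0879/0.0502 = 1.7510.
h_ss = 1.7510² = 3.0660 m. (Since h₀ = 5.08 m > h_ss, the level will fall toward this value.)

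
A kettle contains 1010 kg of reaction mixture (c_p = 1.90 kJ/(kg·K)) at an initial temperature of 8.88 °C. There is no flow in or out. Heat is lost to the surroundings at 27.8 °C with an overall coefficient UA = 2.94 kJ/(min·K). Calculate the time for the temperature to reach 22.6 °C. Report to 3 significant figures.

Unsteady energy balance on the tank contents: M c_p dT/dt = −UA(T − T_amb).
τ = M c_p/UA = 652.72 min; T_ss = T_amb = 27.800 °C.
T(t) = T_ss + (T₀ − T_ss)e^(−t/τ); set T = 22.6:
t = −τ ln[(T − T_ss)/(T₀ − T_ss)] = −652.72 · ln(0.27484) = 843.03 min.

843 min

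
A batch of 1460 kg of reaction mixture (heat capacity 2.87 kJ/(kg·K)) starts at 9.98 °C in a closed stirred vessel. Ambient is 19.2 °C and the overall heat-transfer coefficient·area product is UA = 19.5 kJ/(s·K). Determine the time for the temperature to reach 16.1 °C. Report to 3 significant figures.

Lumped-capacitance energy balance: M c_p dT/dt = UA(T_amb − T).
τ = M c_p/UA = 214.88 s; T_ss = T_amb = 19.200 °C.
T(t) = T_ss + (T₀ − T_ss)e^(−t/τ); set T = 16.1:
t = −τ ln[(T − T_ss)/(T₀ − T_ss)] = −214.88 · ln(0.33623) = 234.22 s.

234 s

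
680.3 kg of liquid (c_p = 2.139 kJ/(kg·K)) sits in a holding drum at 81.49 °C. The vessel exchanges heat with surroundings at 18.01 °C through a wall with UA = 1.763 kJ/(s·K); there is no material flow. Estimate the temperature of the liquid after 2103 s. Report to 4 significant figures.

Lumped-capacitance energy balance: M c_p dT/dt = UA(T_amb − T).
dT/dt = (T_ss − T)/τ with T_ss = T_amb = 18.0100 °C, τ = M c_p/UA = 680.3·2.139/1.763 = 825.390 s.
This is linear first-order; T(t) = T_ss + (T₀ − T_ss) e^(−t/τ).
T(2103) = 18.0100 + (63.4800)·0.0782468 = 22.9771 °C.

22.98 °C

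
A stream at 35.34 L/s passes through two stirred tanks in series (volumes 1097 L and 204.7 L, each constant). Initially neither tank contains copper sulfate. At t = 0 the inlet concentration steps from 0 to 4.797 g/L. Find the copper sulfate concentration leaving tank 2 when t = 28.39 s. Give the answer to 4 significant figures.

Species balance on tank i: dCᵢ/dt = (Cᵢ₋₁ − Cᵢ)/τᵢ with τᵢ = Vᵢ/Q.
τ₁ = 1097/35.34 = 31.0413 s; τ₂ = 204.7/35.34 = 5.79230 s.
Tank 1: C₁ = C_in(1 − e^(−t/τ₁)). Tank 2 (τ₁ ≠ τ₂): C₂ = C_in[1 − (τ₁ e^(−t/τ₁) − τ₂ e^(−t/τ₂))/(τ₁ − τ₂)].
At t = 28.39: e^(−t/τ₁) = 0.400682, e^(−t/τ₂) = 0.00743667.
C₂ = 4.797·[1 − (31.0413·0.400682 − 5.79230·0.00743667)/(25.2490)] = 4.797·0.509105 = 2.44218 g/L.

2.442 g/L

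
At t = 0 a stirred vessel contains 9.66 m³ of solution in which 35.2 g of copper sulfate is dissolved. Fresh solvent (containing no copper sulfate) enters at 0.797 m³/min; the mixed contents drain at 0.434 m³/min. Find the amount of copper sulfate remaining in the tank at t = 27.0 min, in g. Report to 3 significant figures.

15.2 g

Let m(t) be the amount of copper sulfate. Volume: V(t) = V₀ + (Q_in − Q_out) t = 9.66 + 0.36300 t; V(27.0) = 19.461 m³.
Species balance (pure solvent in): dm/dt = −Q_out · m/V(t).
dm/m = −Q_out dt/(V₀ + 0.36300 t); integrating gives ln(m/m₀) = −(Q_out/(Q_in−Q_out)) ln(V/V₀).
m = m₀ (V₀/V)^(Q_out/(Q_in−Q_out)) = 35.2 × (9.66/19.461)^(1.1956) = 15.236 g.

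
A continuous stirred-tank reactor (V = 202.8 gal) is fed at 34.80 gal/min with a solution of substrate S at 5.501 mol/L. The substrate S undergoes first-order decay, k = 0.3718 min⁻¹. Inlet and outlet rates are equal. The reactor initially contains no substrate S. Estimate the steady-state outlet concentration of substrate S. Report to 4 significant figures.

1.737 mol/L

Accumulation = in − out − consumed: V dC/dt = Q C_in − Q C − k V C.
At steady state: 0 = Q C_in − (Q + kV) C_ss, so C_ss = Q C_in/(Q + kV).
C_ss = 34.80·5.501/(34.80 + 0.3718·202.8) = 191.435/110.201 = 1.73714 mol/L.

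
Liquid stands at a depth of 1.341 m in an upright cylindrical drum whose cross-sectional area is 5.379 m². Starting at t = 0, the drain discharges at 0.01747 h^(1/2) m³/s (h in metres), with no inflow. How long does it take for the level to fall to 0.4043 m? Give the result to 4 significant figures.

With no inflow, A dh/dt = −0.01747 √h.
This is separable: 2 d(√h)/dt = −0.01747/A, so √h = √h₀ − (0.01747/(2A)) t.
t = 2A(√h₀ − √h)/0.01747 = 2·5.379·(√1.341 − √0.4043)/0.01747
  = 10.7580 × (1.15802 − 0.635846) / 0.01747 = 321.551 s.

321.6 s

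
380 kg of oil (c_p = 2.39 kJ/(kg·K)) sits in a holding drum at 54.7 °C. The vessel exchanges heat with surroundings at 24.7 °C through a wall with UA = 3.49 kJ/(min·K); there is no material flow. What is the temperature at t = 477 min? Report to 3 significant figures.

Lumped-capacitance energy balance: M c_p dT/dt = UA(T_amb − T).
dT/dt = (T_ss − T)/τ with T_ss = T_amb = 24.700 °C, τ = M c_p/UA = 380·2.39/3.49 = 260.23 min.
T approaches T_ss exponentially: T(t) = T_ss + (T₀ − T_ss) e^(−t/τ).
T(477) = 24.700 + (30.000)·0.15993 = 29.498 °C.

29.5 °C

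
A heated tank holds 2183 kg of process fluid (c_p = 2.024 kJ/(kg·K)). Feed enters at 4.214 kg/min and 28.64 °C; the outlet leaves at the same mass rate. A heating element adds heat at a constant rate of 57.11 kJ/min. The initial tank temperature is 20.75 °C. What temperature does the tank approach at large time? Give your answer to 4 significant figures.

Energy balance: M c_p dT/dt = ṁ c_p (T_in − T) + 57.11.
At steady state dT/dt = 0 ⇒ T_ss = T_in + Q̇/(ṁ c_p) = 28.64 + 57.11/(4.214·2.024) = 35.3359 °C.

35.34 °C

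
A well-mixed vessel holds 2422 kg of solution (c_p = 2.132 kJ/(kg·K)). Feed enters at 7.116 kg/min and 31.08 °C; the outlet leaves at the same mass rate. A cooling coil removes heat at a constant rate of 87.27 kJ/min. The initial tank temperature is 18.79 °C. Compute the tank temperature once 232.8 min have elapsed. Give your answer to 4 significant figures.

22.03 °C

Unsteady energy balance on the tank contents: M c_p dT/dt = ṁ c_p (T_in − T) − 87.27.
Rearrange: dT/dt = (T_ss − T)/τ with τ = M/ṁ = 340.360 min and T_ss = T_in − Q̇/(ṁ c_p) = 25.3277 °C.
This is linear first-order; T(t) = T_ss + (T₀ − T_ss) e^(−t/τ).
T(232.8) = 25.3277 + (-6.53770)·e^(−232.8/340.360) = 25.3277 + (-6.53770)·0.504604 = 22.0288 °C.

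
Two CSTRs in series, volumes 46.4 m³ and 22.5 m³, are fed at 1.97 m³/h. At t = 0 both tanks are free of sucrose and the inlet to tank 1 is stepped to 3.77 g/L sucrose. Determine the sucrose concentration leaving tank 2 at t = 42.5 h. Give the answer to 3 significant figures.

Time constants: τᵢ = Vᵢ/Q for each well-mixed tank.
τ₁ = 46.4/1.97 = 23.553 h; τ₂ = 22.5/1.97 = 11.421 h.
Tank 1: C₁ = C_in(1 − e^(−t/τ₁)). Tank 2 (τ₁ ≠ τ₂): C₂ = C_in[1 − (τ₁ e^(−t/τ₁) − τ₂ e^(−t/τ₂))/(τ₁ − τ₂)].
At t = 42.5: e^(−t/τ₁) = 0.16457, e^(−t/τ₂) = 0.024207.
C₂ = 3.77·[1 − (23.553·0.16457 − 11.421·0.024207)/(12.132)] = 3.77·0.70329 = 2.6514 g/L.

2.65 g/L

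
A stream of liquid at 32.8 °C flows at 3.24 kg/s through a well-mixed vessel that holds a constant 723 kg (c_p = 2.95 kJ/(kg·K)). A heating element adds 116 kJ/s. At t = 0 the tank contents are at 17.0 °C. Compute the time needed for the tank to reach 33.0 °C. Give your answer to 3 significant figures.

190 s

Energy balance: M c_p dT/dt = ṁ c_p (T_in − T) + 116.
τ = M/ṁ = 223.15 s; T_ss = T_in + Q̇/(ṁ c_p) = 44.936 °C.
T(t) = T_ss + (T₀ − T_ss) e^(−t/τ). Set T = 33.0:
e^(−t/τ) = (33.0 − 44.936)/(17.0 − 44.936) = 0.42727
t = −223.15 · ln(0.42727) = 189.75 s.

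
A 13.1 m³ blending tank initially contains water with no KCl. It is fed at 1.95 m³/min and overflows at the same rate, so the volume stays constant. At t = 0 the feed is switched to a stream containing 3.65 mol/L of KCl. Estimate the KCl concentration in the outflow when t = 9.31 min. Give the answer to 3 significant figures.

2.74 mol/L

Transient balance on the dissolved component: V dC/dt = Q(C_in − C).
Rewrite as dC/dt + C/τ = C_in/τ, τ = V/Q = 6.7179 min.
Integrating: C(t) = C_in + (C₀ − C_in) e^(−t/τ).
C(9.31) = 3.65 + (0 − 3.65)·e^(−9.31/6.7179) = 3.65 + (-3.6500)·0.25011 = 2.7371 mol/L.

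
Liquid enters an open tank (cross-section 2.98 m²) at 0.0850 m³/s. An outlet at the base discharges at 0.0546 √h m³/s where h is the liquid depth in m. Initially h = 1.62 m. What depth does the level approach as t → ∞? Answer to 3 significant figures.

2.42 m

A dh/dt = Q_in − 0.0546 √h. Steady state requires inflow = outflow:
Q_in = 0.0546 √h_ss ⇒ √h_ss = 0.0850/0.0546 = 1.5568.
h_ss = 1.5568² = 2.4236 m. (Since h₀ = 1.62 m < h_ss, the level will rise toward this value.)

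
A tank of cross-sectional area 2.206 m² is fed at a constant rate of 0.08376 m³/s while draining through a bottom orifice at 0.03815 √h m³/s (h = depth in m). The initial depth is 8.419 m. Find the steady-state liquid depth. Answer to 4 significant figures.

A dh/dt = Q_in − 0.03815 √h. Steady state requires inflow = outflow:
Q_in = 0.03815 √h_ss ⇒ √h_ss = 0.08376/0.03815 = 2.19554.
h_ss = 2.19554² = 4.82041 m. (Since h₀ = 8.419 m > h_ss, the level will fall toward this value.)

4.820 m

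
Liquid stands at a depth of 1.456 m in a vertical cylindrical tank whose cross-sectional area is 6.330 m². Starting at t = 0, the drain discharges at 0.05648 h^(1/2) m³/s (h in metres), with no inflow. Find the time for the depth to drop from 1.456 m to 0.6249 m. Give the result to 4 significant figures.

93.28 s

Mass balance (ρ constant): A dh/dt = −0.05648 √h.
This is separable: 2 d(√h)/dt = −0.05648/A, so √h = √h₀ − (0.05648/(2A)) t.
t = 2A(√h₀ − √h)/0.05648 = 2·6.330·(√1.456 − √0.6249)/0.05648
  = 12.6600 × (1.20665 − 0.790506) / 0.05648 = 93.2783 s.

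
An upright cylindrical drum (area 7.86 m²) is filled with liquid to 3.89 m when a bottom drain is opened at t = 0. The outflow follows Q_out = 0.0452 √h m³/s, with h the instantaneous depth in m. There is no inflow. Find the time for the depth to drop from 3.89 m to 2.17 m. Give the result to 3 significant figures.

174 s

Unsteady balance on liquid volume: A dh/dt = −0.0452 √h.
This is separable: 2 d(√h)/dt = −0.0452/A, so √h = √h₀ − (0.0452/(2A)) t.
t = 2A(√h₀ − √h)/0.0452 = 2·7.86·(√3.89 − √2.17)/0.0452
  = 15.720 × (1.9723 − 1.4731) / 0.0452 = 173.62 s.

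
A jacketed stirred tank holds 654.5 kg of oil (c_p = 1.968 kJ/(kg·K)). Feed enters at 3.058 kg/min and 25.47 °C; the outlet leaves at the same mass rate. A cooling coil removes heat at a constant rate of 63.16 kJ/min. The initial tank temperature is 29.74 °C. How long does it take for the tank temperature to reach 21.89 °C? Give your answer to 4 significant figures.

162.4 min

Energy balance: M c_p dT/dt = ṁ c_p (T_in − T) − 63.16.
τ = M/ṁ = 214.029 min; T_ss = T_in − Q̇/(ṁ c_p) = 14.9751 °C.
T(t) = T_ss + (T₀ − T_ss) e^(−t/τ). Set T = 21.89:
e^(−t/τ) = (21.89 − 14.9751)/(29.74 − 14.9751) = 0.468335
t = −214.029 · ln(0.468335) = 162.356 min.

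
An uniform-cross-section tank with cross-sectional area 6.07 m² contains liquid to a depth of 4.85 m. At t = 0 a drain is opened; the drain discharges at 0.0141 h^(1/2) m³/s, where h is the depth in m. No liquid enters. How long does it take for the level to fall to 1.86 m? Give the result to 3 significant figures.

722 s

With no inflow, A dh/dt = −0.0141 √h.
∫ h^(−1/2) dh = −(0.0141/A) ∫ dt, giving 2√h = 2√h₀ − (0.0141/A) t.
t = 2A(√h₀ − √h)/0.0141 = 2·6.07·(√4.85 − √1.86)/0.0141
  = 12.140 × (2.2023 − 1.3638) / 0.0141 = 721.90 s.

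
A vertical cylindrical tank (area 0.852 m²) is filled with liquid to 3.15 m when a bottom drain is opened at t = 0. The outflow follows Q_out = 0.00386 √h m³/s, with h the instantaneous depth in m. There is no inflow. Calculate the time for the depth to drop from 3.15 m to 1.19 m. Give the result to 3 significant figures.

With no inflow, A dh/dt = −0.00386 √h.
∫ h^(−1/2) dh = −(0.00386/A) ∫ dt, giving 2√h = 2√h₀ − (0.00386/A) t.
t = 2A(√h₀ − √h)/0.00386 = 2·0.852·(√3.15 − √1.19)/0.00386
  = 1.7040 × (1.7748 − 1.0909) / 0.00386 = 301.93 s.

302 s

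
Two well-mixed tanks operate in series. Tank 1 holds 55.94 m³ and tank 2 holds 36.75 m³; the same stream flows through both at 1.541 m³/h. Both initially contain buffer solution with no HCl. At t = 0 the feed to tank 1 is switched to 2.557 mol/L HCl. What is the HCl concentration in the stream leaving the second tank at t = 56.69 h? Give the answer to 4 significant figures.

1.448 mol/L

Species balance on tank i: dCᵢ/dt = (Cᵢ₋₁ − Cᵢ)/τᵢ with τᵢ = Vᵢ/Q.
τ₁ = 55.94/1.541 = 36.3011 h; τ₂ = 36.75/1.541 = 23.8482 h.
Solving the cascade with C₁(0)=C₂(0)=0 gives C₂(t) = C_in[1 − (τ₁ e^(−t/τ₁) − τ₂ e^(−t/τ₂))/(τ₁ − τ₂)].
At t = 56.69: e^(−t/τ₁) = 0.209787, e^(−t/τ₂) = 0.0928172.
C₂ = 2.557·[1 − (36.3011·0.209787 − 23.8482·0.0928172)/(12.4530)] = 2.557·0.566208 = 1.44779 mol/L.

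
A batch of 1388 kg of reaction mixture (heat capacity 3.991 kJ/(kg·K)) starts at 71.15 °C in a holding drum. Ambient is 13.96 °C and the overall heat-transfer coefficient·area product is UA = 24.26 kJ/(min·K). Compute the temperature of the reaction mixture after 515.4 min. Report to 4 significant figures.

Energy balance: M c_p dT/dt = −UA(T − T_amb).
dT/dt = (T_ss − T)/τ with T_ss = T_amb = 13.9600 °C, τ = M c_p/UA = 1388·3.991/24.26 = 228.339 min.
Solution: T(t) = T_ss + (T₀ − T_ss) e^(−t/τ).
T(515.4) = 13.9600 + (57.1900)·0.104646 = 19.9447 °C.

19.94 °C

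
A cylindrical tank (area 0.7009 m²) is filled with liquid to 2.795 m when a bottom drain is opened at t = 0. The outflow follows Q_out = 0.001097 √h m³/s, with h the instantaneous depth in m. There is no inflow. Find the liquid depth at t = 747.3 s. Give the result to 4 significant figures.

1.182 m

A dh/dt = −Q_out = −0.001097 √h.
Separate and integrate: 2(√h − √h₀) = −(0.001097/A) t.
√h = √2.795 − 0.001097·747.3/(2·0.7009) = 1.67183 − 0.584811 = 1.08701.
h = 1.08701² = 1.18160 m.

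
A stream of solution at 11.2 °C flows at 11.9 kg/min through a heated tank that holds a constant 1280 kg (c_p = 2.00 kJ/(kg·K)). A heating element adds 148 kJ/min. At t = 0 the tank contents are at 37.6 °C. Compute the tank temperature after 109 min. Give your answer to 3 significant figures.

24.7 °C

M c_p dT/dt = ṁ c_p (T_in − T) + Q̇.
τ = M/ṁ = 107.56 min; T_ss = T_in + Q̇/(ṁ c_p) = 11.2 + 148/(11.9·2.00) = 17.418 °C.
Solution: T(t) = T_ss + (T₀ − T_ss) e^(−t/τ).
T(109) = 17.418 + (20.182)·e^(−109/107.56) = 17.418 + (20.182)·0.36300 = 24.744 °C.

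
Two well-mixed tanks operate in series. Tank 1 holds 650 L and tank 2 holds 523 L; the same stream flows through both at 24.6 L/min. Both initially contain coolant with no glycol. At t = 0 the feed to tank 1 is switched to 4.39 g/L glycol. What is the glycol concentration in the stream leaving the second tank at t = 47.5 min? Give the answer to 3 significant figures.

2.60 g/L

Species balance on tank i: dCᵢ/dt = (Cᵢ₋₁ − Cᵢ)/τᵢ with τᵢ = Vᵢ/Q.
τ₁ = 650/24.6 = 26.423 min; τ₂ = 523/24.6 = 21.260 min.
Tank 1: C₁ = C_in(1 − e^(−t/τ₁)). Tank 2 (τ₁ ≠ τ₂): C₂ = C_in[1 − (τ₁ e^(−t/τ₁) − τ₂ e^(−t/τ₂))/(τ₁ − τ₂)].
At t = 47.5: e^(−t/τ₁) = 0.16568, e^(−t/τ₂) = 0.10708.
C₂ = 4.39·[1 − (26.423·0.16568 − 21.260·0.10708)/(5.1626)] = 4.39·0.59297 = 2.6032 g/L.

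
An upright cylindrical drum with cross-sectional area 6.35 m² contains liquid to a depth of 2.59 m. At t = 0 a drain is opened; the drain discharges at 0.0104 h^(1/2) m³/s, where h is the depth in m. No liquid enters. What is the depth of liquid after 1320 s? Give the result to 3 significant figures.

A dh/dt = −Q_out = −0.0104 √h.
Separate and integrate: 2(√h − √h₀) = −(0.0104/A) t.
√h = √2.59 − 0.0104·1320/(2·6.35) = 1.6093 − 1.0809 = 0.52840.
h = 0.52840² = 0.27921 m.

0.279 m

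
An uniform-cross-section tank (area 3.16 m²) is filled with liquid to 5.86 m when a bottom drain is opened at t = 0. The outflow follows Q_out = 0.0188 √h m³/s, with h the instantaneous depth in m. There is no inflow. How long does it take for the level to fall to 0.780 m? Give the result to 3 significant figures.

517 s

A dh/dt = −Q_out = −0.0188 √h.
Separate and integrate: 2(√h − √h₀) = −(0.0188/A) t.
t = 2A(√h₀ − √h)/0.0188 = 2·3.16·(√5.86 − √0.780)/0.0188
  = 6.3200 × (2.4207 − 0.88318) / 0.0188 = 516.88 s.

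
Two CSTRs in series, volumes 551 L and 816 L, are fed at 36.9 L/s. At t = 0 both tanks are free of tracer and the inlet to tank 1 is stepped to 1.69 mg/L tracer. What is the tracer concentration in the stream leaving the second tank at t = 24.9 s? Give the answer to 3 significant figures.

Time constants: τᵢ = Vᵢ/Q for each well-mixed tank.
τ₁ = 551/36.9 = 14.932 s; τ₂ = 816/36.9 = 22.114 s.
Solving the cascade with C₁(0)=C₂(0)=0 gives C₂(t) = C_in[1 − (τ₁ e^(−t/τ₁) − τ₂ e^(−t/τ₂))/(τ₁ − τ₂)].
At t = 24.9: e^(−t/τ₁) = 0.18871, e^(−t/τ₂) = 0.32433.
C₂ = 1.69·[1 − (14.932·0.18871 − 22.114·0.32433)/(-7.1816)] = 1.69·0.39369 = 0.66533 mg/L.

0.665 mg/L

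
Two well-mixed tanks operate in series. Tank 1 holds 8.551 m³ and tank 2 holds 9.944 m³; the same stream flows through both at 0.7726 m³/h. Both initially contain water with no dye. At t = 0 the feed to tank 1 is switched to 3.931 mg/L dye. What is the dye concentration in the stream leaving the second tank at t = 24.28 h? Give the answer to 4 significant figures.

2.367 mg/L

Time constants: τᵢ = Vᵢ/Q for each well-mixed tank.
τ₁ = 8.551/0.7726 = 11.0678 h; τ₂ = 9.944/0.7726 = 12.8708 h.
Tank 1: C₁ = C_in(1 − e^(−t/τ₁)). Tank 2 (τ₁ ≠ τ₂): C₂ = C_in[1 − (τ₁ e^(−t/τ₁) − τ₂ e^(−t/τ₂))/(τ₁ − τ₂)].
At t = 24.28: e^(−t/τ₁) = 0.111498, e^(−t/τ₂) = 0.151611.
C₂ = 3.931·[1 − (11.0678·0.111498 − 12.8708·0.151611)/(-1.80300)] = 3.931·0.602154 = 2.36707 mg/L.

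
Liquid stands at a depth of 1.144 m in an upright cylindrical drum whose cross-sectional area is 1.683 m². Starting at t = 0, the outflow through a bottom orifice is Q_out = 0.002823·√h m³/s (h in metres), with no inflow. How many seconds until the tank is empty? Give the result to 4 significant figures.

1275 s

With no inflow, A dh/dt = −0.002823 √h.
Separate and integrate: 2(√h − √h₀) = −(0.002823/A) t.
Tank is empty when √h = 0: t_empty = 2A√h₀/0.002823.
t_empty = 2·1.683·√1.144/0.002823 = 3.36600·1.06958/0.002823 = 1275.31 s.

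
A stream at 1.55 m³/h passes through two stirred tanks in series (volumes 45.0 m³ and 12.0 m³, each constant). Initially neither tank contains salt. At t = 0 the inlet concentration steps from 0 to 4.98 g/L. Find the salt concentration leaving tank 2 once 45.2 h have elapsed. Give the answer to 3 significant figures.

3.55 g/L

Species balance on tank i: dCᵢ/dt = (Cᵢ₋₁ − Cᵢ)/τᵢ with τᵢ = Vᵢ/Q.
τ₁ = 45.0/1.55 = 29.032 h; τ₂ = 12.0/1.55 = 7.7419 h.
Solving the cascade with C₁(0)=C₂(0)=0 gives C₂(t) = C_in[1 − (τ₁ e^(−t/τ₁) − τ₂ e^(−t/τ₂))/(τ₁ − τ₂)].
At t = 45.2: e^(−t/τ₁) = 0.21079, e^(−t/τ₂) = 0.0029137.
C₂ = 4.98·[1 − (29.032·0.21079 − 7.7419·0.0029137)/(21.290)] = 4.98·0.71362 = 3.5538 g/L.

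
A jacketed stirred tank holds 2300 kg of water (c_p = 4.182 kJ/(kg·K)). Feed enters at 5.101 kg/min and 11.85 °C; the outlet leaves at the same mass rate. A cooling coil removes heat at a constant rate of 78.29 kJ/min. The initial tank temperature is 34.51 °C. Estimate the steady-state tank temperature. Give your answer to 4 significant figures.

8.180 °C

Energy balance: M c_p dT/dt = ṁ c_p (T_in − T) − 78.29.
At steady state dT/dt = 0 ⇒ T_ss = T_in − Q̇/(ṁ c_p) = 11.85 − 78.29/(5.101·4.182) = 8.17999 °C.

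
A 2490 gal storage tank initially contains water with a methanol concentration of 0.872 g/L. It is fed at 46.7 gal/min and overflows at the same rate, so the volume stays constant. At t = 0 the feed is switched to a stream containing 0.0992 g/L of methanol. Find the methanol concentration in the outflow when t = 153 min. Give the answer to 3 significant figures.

0.143 g/L

Species balance on the tank: V dC/dt = Q(C_in − C).
Time constant τ = V/Q = 2490/46.7 = 53.319 min.
C approaches C_in exponentially: C(t) = C_in + (C₀ − C_in) e^(−t/τ).
C(153) = 0.0992 + (0.872 − 0.0992)·e^(−153/53.319) = 0.0992 + (0.77280)·0.056726 = 0.14304 g/L.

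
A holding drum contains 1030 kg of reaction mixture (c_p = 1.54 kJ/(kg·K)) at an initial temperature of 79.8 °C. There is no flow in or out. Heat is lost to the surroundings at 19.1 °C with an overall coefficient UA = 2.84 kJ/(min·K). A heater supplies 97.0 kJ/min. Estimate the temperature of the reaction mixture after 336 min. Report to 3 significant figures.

67.8 °C

Lumped-capacitance energy balance: M c_p dT/dt = UA(T_amb − T) + Q̇.
dT/dt = (T_ss − T)/τ with T_ss = T_amb + Q̇/UA = 19.1 + 97.0/2.84 = 53.255 °C, τ = M c_p/UA = 1030·1.54/2.84 = 558.52 min.
Integrating: T(t) = T_ss + (T₀ − T_ss) e^(−t/τ).
T(336) = 53.255 + (26.545)·0.54794 = 67.800 °C.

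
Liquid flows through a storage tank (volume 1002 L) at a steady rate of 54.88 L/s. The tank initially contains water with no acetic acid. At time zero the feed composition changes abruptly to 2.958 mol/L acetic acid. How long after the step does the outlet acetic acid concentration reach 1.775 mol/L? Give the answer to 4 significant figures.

Species balance: V dC/dt = Q(C_in − C) ⇒ τ = V/Q = 18.2580 s.
C(t) = C_in + (C₀ − C_in) e^(−t/τ). Set C = 1.775 and solve for t:
e^(−t/τ) = (C − C_in)/(C₀ − C_in) = (1.775 − 2.958)/(0 − 2.958) = 0.399932
t = −τ ln(…) = 18.2580 × 0.916460 = 16.7327 s.

16.73 s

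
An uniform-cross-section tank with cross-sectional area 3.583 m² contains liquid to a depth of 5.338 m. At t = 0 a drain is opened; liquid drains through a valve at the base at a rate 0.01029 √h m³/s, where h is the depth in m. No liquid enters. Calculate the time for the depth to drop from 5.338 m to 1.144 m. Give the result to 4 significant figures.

864.1 s

With no inflow, A dh/dt = −0.01029 √h.
This is separable: 2 d(√h)/dt = −0.01029/A, so √h = √h₀ − (0.01029/(2A)) t.
t = 2A(√h₀ − √h)/0.01029 = 2·3.583·(√5.338 − √1.144)/0.01029
  = 7.16600 × (2.31041 − 1.06958) / 0.01029 = 864.121 s.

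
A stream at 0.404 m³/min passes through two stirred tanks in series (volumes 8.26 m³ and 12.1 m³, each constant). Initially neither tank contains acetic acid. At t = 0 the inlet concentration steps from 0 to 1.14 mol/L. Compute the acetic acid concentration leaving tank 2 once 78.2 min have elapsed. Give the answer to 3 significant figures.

0.930 mol/L

Each tank obeys Vᵢ dCᵢ/dt = Q(Cᵢ₋₁ − Cᵢ), so τᵢ = Vᵢ/Q.
τ₁ = 8.26/0.404 = 20.446 min; τ₂ = 12.1/0.404 = 29.950 min.
Tank 1: C₁ = C_in(1 − e^(−t/τ₁)). Tank 2 (τ₁ ≠ τ₂): C₂ = C_in[1 − (τ₁ e^(−t/τ₁) − τ₂ e^(−t/τ₂))/(τ₁ − τ₂)].
At t = 78.2: e^(−t/τ₁) = 0.021823, e^(−t/τ₂) = 0.073463.
C₂ = 1.14·[1 − (20.446·0.021823 − 29.950·0.073463)/(-9.5050)] = 1.14·0.81546 = 0.92962 mol/L.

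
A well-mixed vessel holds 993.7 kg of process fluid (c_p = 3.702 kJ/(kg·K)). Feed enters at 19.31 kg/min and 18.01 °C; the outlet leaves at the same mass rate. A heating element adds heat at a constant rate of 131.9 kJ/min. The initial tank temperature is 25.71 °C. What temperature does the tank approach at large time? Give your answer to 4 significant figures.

M c_p dT/dt = ṁ c_p (T_in − T) + Q̇.
At steady state dT/dt = 0 ⇒ T_ss = T_in + Q̇/(ṁ c_p) = 18.01 + 131.9/(19.31·3.702) = 19.8551 °C.

19.86 °C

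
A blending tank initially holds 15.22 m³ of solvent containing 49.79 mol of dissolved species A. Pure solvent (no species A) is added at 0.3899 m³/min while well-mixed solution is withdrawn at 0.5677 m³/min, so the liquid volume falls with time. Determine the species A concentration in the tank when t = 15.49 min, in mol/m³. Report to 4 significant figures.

Let m(t) be the amount of species A. Volume: V(t) = V₀ + (Q_in − Q_out) t = 15.22 − 0.177800 t; V(15.49) = 12.4659 m³.
Solute balance: dm/dt = 0 − Q_out C = −Q_out m/V(t).
dm/m = −Q_out dt/(V₀ − 0.177800 t); integrating gives ln(m/m₀) = −(Q_out/(Q_in−Q_out)) ln(V/V₀).
m = m₀ (V₀/V)^(Q_out/(Q_in−Q_out)) = 49.79 × (15.22/12.4659)^(-3.19291) = 26.3234 mol.
C = m/V = 26.3234/12.4659 = 2.11164 mol/m³.

2.112 mol/m³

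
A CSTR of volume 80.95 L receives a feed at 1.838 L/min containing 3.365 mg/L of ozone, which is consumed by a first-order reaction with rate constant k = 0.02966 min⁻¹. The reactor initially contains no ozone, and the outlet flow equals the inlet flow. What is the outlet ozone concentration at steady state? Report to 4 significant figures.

1.459 mg/L

Species balance: V dC/dt = Q C_in − Q C − k V C.
At steady state: 0 = Q C_in − (Q + kV) C_ss, so C_ss = Q C_in/(Q + kV).
C_ss = 1.838·3.365/(1.838 + 0.02966·80.95) = 6.18487/4.23898 = 1.45905 mg/L.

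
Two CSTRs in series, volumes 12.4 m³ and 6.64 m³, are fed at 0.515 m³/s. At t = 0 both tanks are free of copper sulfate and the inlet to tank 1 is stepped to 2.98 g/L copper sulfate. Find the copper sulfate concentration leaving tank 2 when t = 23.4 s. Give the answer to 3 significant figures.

Each tank obeys Vᵢ dCᵢ/dt = Q(Cᵢ₋₁ − Cᵢ), so τᵢ = Vᵢ/Q.
τ₁ = 12.4/0.515 = 24.078 s; τ₂ = 6.64/0.515 = 12.893 s.
Tank 1: C₁ = C_in(1 − e^(−t/τ₁)). Tank 2 (τ₁ ≠ τ₂): C₂ = C_in[1 − (τ₁ e^(−t/τ₁) − τ₂ e^(−t/τ₂))/(τ₁ − τ₂)].
At t = 23.4: e^(−t/τ₁) = 0.37838, e^(−t/τ₂) = 0.16285.
C₂ = 2.98·[1 − (24.078·0.37838 − 12.893·0.16285)/(11.184)] = 2.98·0.37316 = 1.1120 g/L.

1.11 g/L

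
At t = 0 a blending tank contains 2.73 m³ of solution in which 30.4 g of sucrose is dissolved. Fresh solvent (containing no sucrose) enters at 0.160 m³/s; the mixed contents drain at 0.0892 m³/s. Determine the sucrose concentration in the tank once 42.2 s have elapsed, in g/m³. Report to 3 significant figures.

2.09 g/m³

Let m(t) be the amount of sucrose. Volume: V(t) = V₀ + (Q_in − Q_out) t = 2.73 + 0.070800 t; V(42.2) = 5.7178 m³.
No sucrose enters, so dm/dt = −Q_out · (m/V).
Separate: dm/m = −Q_out dt/V(t) ⇒ ln(m/m₀) = −(Q_out/(Q_in−Q_out)) ln(V/V₀).
m = m₀ (V₀/V)^(Q_out/(Q_in−Q_out)) = 30.4 × (2.73/5.7178)^(1.2599) = 11.978 g.
C = m/V = 11.978/5.7178 = 2.0948 g/m³.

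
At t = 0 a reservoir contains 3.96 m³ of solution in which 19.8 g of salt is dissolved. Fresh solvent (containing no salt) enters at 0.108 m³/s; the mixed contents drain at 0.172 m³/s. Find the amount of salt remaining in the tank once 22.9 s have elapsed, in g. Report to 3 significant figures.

5.72 g

Let m(t) be the amount of salt. Volume: V(t) = V₀ + (Q_in − Q_out) t = 3.96 − 0.064000 t; V(22.9) = 2.4944 m³.
Species balance (pure solvent in): dm/dt = −Q_out · m/V(t).
Separate: dm/m = −Q_out dt/V(t) ⇒ ln(m/m₀) = −(Q_out/(Q_in−Q_out)) ln(V/V₀).
m = m₀ (V₀/V)^(Q_out/(Q_in−Q_out)) = 19.8 × (3.96/2.4944)^(-2.6875) = 5.7175 g.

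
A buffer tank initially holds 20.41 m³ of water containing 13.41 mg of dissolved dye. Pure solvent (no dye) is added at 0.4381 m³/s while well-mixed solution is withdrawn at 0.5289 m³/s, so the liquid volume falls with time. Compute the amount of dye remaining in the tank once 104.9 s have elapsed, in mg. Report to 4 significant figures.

Total volume: dV/dt = Q_in − Q_out = -0.0908000 m³/s, so V(t) = 20.41 − 0.0908000 t and V(104.9) = 10.8851 m³.
Solute balance: dm/dt = 0 − Q_out C = −Q_out m/V(t).
Separate: dm/m = −Q_out dt/V(t) ⇒ ln(m/m₀) = −(Q_out/(Q_in−Q_out)) ln(V/V₀).
m = m₀ (V₀/V)^(Q_out/(Q_in−Q_out)) = 13.41 × (20.41/10.8851)^(-5.82489) = 0.344483 mg.

0.3445 mg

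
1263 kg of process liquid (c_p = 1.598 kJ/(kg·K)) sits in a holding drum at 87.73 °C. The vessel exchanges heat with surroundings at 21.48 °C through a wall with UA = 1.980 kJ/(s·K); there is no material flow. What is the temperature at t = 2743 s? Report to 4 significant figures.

25.97 °C

Lumped-capacitance energy balance: M c_p dT/dt = UA(T_amb − T).
dT/dt = (T_ss − T)/τ with T_ss = T_amb = 21.4800 °C, τ = M c_p/UA = 1263·1.598/1.980 = 1019.33 s.
This is linear first-order; T(t) = T_ss + (T₀ − T_ss) e^(−t/τ).
T(2743) = 21.4800 + (66.2500)·0.0678143 = 25.9727 °C.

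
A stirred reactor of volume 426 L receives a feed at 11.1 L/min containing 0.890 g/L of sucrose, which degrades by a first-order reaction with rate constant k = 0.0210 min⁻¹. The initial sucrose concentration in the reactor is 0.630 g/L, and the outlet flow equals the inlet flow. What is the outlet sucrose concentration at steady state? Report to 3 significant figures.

0.493 g/L

V dC/dt = Q(C_in − C) − k V C.
At steady state: 0 = Q C_in − (Q + kV) C_ss, so C_ss = Q C_in/(Q + kV).
C_ss = 11.1·0.890/(11.1 + 0.0210·426) = 9.8790/20.046 = 0.49282 g/L.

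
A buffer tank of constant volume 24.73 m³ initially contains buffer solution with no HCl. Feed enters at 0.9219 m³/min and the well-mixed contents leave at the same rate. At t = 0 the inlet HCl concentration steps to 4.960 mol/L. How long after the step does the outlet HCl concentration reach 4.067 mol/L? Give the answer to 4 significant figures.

Species balance: V dC/dt = Q(C_in − C) ⇒ τ = V/Q = 26.8250 min.
C(t) = C_in + (C₀ − C_in) e^(−t/τ). Set C = 4.067 and solve for t:
e^(−t/τ) = (C − C_in)/(C₀ − C_in) = (4.067 − 4.960)/(0 − 4.960) = 0.180040
t = −τ ln(…) = 26.8250 × 1.71457 = 45.9935 min.

45.99 min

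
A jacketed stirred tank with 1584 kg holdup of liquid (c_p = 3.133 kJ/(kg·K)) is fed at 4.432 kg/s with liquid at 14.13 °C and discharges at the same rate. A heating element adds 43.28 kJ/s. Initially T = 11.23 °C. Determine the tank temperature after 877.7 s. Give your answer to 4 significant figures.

Unsteady energy balance on the tank contents: M c_p dT/dt = ṁ c_p (T_in − T) + 43.28.
Rearrange: dT/dt = (T_ss − T)/τ with τ = M/ṁ = 357.401 s and T_ss = T_in + Q̇/(ṁ c_p) = 17.2469 °C.
Integrating: T(t) = T_ss + (T₀ − T_ss) e^(−t/τ).
T(877.7) = 17.2469 + (-6.01693)·e^(−877.7/357.401) = 17.2469 + (-6.01693)·0.0857957 = 16.7307 °C.

16.73 °C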